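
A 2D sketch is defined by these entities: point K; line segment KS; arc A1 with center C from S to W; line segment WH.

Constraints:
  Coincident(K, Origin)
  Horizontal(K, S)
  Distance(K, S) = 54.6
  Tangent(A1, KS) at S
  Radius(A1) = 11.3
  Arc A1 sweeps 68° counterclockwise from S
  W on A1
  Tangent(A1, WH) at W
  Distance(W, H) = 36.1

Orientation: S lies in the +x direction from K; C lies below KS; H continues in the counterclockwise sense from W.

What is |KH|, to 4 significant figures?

50.79

K is at the origin; K and S share the same y with |KS| = 54.6 and S on the +x side, so S = (54.60, 0.000). Since A1 is tangent to KS there, CS ⟂ KS, so C = S + (0, -11.3) = (54.60, -11.30). On A1, S sits at bearing 90° from C; a 68° counterclockwise sweep puts W at bearing 158°, so W = C + 11.3·(cos 158°, sin 158°) = (44.12, -7.067). The tangent condition forces CW to be normal to WH, so WH runs along (−sin 158°, cos 158°); with |WH| = 36.1, H = (30.60, -40.54). Then |KH| = |H − K| = 50.79.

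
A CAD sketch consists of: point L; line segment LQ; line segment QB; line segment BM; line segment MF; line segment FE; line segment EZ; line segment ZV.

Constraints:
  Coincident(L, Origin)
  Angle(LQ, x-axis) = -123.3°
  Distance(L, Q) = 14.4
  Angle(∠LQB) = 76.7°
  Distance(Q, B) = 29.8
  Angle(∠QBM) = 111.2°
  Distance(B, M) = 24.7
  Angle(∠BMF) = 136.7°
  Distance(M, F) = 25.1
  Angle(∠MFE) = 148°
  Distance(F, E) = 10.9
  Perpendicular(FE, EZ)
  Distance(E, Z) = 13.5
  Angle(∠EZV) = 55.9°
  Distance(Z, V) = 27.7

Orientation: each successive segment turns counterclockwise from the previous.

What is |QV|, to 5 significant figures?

57.348

The perpendicularity gives EZ at right angles to FE, so EZ runs at -145.90°; with |EZ| = 13.5, Z = (18.157, 22.897). ∠EZV = 55.9° gives ZV at -21.800° from the x-axis; with |ZV| = 27.7, V = (43.876, 12.610). Then |QV| = |V − Q| = 57.348.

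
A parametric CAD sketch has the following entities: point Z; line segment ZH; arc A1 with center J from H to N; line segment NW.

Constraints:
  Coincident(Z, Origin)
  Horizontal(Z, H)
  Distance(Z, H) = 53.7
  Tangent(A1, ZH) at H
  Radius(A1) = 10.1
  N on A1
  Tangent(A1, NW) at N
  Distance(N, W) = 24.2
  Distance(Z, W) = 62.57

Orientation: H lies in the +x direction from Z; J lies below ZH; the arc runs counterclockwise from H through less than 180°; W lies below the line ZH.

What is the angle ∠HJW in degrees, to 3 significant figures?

174°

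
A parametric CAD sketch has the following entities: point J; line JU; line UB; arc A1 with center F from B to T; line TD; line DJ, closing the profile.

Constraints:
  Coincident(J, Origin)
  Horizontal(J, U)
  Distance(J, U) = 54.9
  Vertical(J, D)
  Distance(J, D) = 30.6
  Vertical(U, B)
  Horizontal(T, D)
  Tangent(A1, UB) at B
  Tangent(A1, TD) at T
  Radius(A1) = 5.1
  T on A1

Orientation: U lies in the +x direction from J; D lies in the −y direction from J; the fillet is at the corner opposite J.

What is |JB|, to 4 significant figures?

60.53

J is at the origin; J and U share the same y with |JU| = 54.9 and U on the +x side, so U = (54.90, 0.000). JD is vertical with |JD| = 30.6 and D on the −y side, so D = (0.000, -30.60). The virtual corner opposite J is at (54.90, -30.60). A1 meets UB tangentially, so FB is at right angles to UB and since A1 is tangent to TD there, FT ⟂ TD, with radius 5.1, so the center F sits 5.1 in from both sides at F = (49.80, -25.50). That places the tangent points at B = (54.90, -25.50) on UB and T = (49.80, -30.60) on TD. Then |JB| = |B − J| = 60.53.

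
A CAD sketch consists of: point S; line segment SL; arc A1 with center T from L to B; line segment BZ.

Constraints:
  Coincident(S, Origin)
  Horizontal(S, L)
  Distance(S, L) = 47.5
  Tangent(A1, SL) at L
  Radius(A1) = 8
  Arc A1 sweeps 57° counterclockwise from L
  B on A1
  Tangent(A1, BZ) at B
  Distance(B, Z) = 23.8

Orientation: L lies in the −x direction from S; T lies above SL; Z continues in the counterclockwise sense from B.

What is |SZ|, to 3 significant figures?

36.5

On A1, L sits at bearing -90° from T; a 57° counterclockwise sweep puts B at bearing -33°, so B = T + 8.0·(cos -33°, sin -33°) = (-40.8, 3.64). A1 meets BZ tangentially, so TB is at right angles to BZ, so BZ runs along (−sin -33°, cos -33°); with |BZ| = 23.8, Z = (-27.8, 23.6). Then |SZ| = |Z − S| = 36.5.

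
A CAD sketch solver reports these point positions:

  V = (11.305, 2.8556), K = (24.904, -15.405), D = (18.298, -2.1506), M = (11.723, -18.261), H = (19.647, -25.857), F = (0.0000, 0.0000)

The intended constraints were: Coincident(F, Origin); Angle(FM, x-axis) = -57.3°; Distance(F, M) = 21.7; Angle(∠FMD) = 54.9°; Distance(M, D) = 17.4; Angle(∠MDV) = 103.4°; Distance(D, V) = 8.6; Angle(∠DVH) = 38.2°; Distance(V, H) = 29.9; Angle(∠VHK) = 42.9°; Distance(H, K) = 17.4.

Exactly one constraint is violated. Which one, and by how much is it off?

Distance(H, K) = 17.4 — off by 5.70.

F = (0.00, 0.00) ✓; FM at -57.30° ✓; |FM| = 21.70 ✓; ∠FMD = 54.90° ✓; |MD| = 17.40 ✓; ∠MDV = 103.4° ✓; |DV| = 8.600 ✓; ∠DVH = 38.20° ✓; |VH| = 29.90 ✓; ∠VHK = 42.90° ✓; |HK| = 11.70 ✗.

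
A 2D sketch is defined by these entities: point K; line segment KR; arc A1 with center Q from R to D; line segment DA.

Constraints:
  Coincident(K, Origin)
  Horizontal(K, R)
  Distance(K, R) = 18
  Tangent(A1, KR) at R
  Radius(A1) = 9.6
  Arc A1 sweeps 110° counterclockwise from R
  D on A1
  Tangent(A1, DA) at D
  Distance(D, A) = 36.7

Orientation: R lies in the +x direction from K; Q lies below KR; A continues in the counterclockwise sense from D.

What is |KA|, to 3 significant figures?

52.0

On A1, R sits at bearing 90° from Q; a 110° counterclockwise sweep puts D at bearing 200°, so D = Q + 9.6·(cos 200°, sin 200°) = (8.98, -12.9). The tangent condition forces QD to be normal to DA, so DA runs along (−sin 200°, cos 200°); with |DA| = 36.7, A = (21.5, -47.4). Then |KA| = |A − K| = 52.0.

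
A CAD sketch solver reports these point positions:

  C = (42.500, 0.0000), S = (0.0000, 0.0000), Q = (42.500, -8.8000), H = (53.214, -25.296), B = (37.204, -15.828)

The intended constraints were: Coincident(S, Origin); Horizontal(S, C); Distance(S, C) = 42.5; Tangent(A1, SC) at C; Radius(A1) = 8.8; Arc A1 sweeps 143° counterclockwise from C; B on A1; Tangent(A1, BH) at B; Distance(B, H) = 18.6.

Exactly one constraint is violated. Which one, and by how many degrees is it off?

Tangent(A1, BH) at B — off by 6.40°.

S = (0.00, 0.00) ✓; S.y = 0.00, C.y = 0.00 ✓; |SC| = 42.50 ✓; ∠(QC, CS) = 90.00° ✓; |QC| = 8.800 ✓; bearing(Q→B) − bearing(Q→C) = 143.0° ✓; |QB| = 8.800 ✓; ∠(QB, BH) = 83.60° ✗; |BH| = 18.60 ✓.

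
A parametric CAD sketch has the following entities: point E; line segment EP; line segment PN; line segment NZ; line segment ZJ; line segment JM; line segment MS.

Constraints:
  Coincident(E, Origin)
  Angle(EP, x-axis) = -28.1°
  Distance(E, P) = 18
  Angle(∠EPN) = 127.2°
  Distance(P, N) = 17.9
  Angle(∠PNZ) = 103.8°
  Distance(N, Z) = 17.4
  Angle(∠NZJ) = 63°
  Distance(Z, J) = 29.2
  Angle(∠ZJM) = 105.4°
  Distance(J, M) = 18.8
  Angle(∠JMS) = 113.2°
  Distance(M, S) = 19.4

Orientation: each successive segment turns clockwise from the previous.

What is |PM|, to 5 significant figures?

11.118

∠NZJ = 63.0° gives ZJ at 85.900° from the x-axis; with |ZJ| = 29.2, J = (4.7684, -3.7984). ∠ZJM = 105.4° gives JM at 11.300° from the x-axis; with |JM| = 18.8, M = (23.204, -0.11462). Then |PM| = |M − P| = 11.118.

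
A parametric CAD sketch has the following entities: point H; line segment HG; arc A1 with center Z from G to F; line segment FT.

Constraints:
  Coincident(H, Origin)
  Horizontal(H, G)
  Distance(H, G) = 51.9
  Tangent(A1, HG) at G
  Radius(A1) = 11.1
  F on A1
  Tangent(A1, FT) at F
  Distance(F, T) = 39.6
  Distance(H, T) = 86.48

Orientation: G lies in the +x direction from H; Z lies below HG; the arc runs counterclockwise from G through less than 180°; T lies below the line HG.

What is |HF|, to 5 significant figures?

48.219

H is at the origin; H and G share the same y with |HG| = 51.9 and G on the +x side, so G = (51.900, 0.0000). A1 meets HG tangentially, so ZG is at right angles to HG, so Z = G + (0, -11.1) = (51.900, -11.100). Since ZF ⟂ FT (tangency), |ZT| = √(11.1² + 39.6²) = 41.126 regardless of where F sits on A1. So T lies on both circle(H, 86.48) and circle(Z, 41.126); the below-HG intersection is T = (72.964, -46.422). F is the foot of the tangent from T: F = (44.255, -19.147).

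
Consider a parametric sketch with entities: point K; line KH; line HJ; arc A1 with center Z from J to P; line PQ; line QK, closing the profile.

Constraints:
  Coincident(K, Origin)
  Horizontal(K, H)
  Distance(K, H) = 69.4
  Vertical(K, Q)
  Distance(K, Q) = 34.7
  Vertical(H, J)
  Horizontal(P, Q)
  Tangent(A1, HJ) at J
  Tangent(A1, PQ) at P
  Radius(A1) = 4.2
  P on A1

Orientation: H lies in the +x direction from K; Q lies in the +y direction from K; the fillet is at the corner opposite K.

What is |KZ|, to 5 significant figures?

71.981

K is at the origin; KH is horizontal with |KH| = 69.4 and H on the +x side, so H = (69.400, 0.0000). KQ is vertical with |KQ| = 34.7 and Q on the +y side, so Q = (0.0000, 34.700). The virtual corner opposite K is at (69.400, 34.700). A1 meets HJ tangentially, so ZJ is at right angles to HJ and tangency of A1 to PQ means the radius ZP is perpendicular to PQ, with radius 4.2, so the center Z sits 4.2 in from both sides at Z = (65.200, 30.500). Then |KZ| = |Z − K| = 71.981.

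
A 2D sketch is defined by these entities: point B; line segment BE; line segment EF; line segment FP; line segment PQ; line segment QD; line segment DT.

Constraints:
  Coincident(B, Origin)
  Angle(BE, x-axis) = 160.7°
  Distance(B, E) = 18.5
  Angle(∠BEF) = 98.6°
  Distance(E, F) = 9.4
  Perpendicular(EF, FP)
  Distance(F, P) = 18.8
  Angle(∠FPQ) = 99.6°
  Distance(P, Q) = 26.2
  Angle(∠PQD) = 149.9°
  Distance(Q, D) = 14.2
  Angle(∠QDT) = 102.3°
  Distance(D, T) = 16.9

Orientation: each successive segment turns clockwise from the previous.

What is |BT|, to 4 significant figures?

29.77

B is at the origin; BE runs at 160.7° with length 18.5, so E = (-17.46, 6.115). ∠BEF = 98.6° gives EF at 79.30° from the x-axis; with |EF| = 9.4, F = (-15.72, 15.35). EF is perpendicular to FP, so FP runs at -10.70°; with |FP| = 18.8, P = (2.758, 11.86). ∠FPQ = 99.6° gives PQ at -91.10° from the x-axis; with |PQ| = 26.2, Q = (2.255, -14.33). ∠PQD = 149.9° gives QD at -121.2° from the x-axis; with |QD| = 14.2, D = (-5.101, -26.48). ∠QDT = 102.3° gives DT at 161.1° from the x-axis; with |DT| = 16.9, T = (-21.09, -21.01). Then |BT| = |T − B| = 29.77.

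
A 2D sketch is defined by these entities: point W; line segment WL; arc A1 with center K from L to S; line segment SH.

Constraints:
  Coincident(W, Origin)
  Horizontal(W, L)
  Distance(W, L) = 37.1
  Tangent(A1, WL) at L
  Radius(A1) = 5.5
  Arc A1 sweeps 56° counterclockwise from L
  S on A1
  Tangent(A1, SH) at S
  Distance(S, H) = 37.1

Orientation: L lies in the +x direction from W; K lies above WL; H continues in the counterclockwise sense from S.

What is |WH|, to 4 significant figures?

70.68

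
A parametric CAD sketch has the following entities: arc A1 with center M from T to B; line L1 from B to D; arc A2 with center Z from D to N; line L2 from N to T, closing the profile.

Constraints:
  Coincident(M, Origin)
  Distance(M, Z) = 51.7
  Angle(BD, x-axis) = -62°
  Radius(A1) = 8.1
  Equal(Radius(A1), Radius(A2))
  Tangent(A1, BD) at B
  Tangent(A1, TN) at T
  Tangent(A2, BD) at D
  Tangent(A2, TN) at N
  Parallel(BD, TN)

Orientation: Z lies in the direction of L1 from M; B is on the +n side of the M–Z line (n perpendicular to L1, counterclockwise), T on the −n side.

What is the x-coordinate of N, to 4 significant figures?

17.12

Tangency of A1 to both parallel lines with radius 8.1 puts B and T at M ± 8.1·n: B = (7.152, 3.803), T = (-7.152, -3.803). Equal radii place D and N the same way about Z: D = Z + 8.1·n = (31.42, -41.85), N = Z − 8.1·n = (17.12, -49.45). So N.x = 17.12.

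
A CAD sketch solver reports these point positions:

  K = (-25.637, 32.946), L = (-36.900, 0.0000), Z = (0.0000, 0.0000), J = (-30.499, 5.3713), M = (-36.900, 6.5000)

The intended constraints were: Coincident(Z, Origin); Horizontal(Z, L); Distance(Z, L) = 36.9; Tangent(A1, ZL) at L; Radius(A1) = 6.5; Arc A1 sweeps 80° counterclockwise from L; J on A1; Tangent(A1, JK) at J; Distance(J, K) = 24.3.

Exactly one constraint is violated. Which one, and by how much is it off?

Distance(J, K) = 24.3 — off by 3.70.

Z = (0.00, 0.00) ✓; Z.y = 0.00, L.y = 0.00 ✓; |ZL| = 36.90 ✓; ∠(ML, LZ) = 90.00° ✓; |ML| = 6.500 ✓; bearing(M→J) − bearing(M→L) = 80.00° ✓; |MJ| = 6.500 ✓; ∠(MJ, JK) = 90.00° ✓; |JK| = 28.00 ✗.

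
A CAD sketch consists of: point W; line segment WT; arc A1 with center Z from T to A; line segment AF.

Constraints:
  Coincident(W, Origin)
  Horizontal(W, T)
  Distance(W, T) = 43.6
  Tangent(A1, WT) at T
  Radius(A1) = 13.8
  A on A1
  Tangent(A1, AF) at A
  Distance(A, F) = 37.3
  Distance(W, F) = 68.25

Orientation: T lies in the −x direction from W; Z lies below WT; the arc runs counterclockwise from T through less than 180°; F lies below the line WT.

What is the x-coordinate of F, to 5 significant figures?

-42.314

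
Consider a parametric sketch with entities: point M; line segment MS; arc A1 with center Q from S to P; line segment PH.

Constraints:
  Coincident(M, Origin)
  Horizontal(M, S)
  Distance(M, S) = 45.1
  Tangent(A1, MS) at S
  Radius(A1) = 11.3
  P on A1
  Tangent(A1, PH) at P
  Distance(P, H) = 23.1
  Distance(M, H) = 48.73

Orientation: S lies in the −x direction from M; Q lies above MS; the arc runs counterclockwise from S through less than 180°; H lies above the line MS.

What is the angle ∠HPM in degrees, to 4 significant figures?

110.0°

Checks: M.y = 0.00, S.y = 0.00 ✓; |QP| = 11.30 ✓; ∠(QP, PH) = 90.00° ✓; |PH| = 23.10 ✓; |MH| = 48.73 ✓.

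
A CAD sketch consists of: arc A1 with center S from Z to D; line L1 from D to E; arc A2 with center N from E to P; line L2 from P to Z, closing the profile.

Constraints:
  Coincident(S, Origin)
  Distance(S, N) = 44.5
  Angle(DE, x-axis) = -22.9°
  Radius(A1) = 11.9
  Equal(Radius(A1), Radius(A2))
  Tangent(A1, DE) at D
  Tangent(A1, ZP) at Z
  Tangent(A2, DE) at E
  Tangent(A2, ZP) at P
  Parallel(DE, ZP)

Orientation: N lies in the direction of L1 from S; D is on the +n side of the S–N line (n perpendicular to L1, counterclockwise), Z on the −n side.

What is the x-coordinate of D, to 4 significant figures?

4.631

S is at the origin and N lies 44.5 along u from S, so N = 44.5·u = (40.99, -17.32). Tangency of A1 to both parallel lines with radius 11.9 puts D and Z at S ± 11.9·n: D = (4.631, 10.96), Z = (-4.631, -10.96). So D.x = 4.631.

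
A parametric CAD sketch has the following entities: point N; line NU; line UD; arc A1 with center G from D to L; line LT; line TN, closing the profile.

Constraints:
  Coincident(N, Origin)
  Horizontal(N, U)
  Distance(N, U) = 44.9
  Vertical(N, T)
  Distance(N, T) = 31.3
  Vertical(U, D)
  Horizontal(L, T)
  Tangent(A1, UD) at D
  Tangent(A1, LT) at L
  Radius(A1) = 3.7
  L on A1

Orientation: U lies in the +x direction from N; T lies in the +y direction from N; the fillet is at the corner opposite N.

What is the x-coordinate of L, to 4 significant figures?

41.20

N is at the origin; NU is horizontal with |NU| = 44.9 and U on the +x side, so U = (44.90, 0.000). N and T share the same x with |NT| = 31.3 and T on the +y side, so T = (0.000, 31.30). The virtual corner opposite N is at (44.90, 31.30). A1 meets UD tangentially, so GD is at right angles to UD and tangency of A1 to LT means the radius GL is perpendicular to LT, with radius 3.7, so the center G sits 3.7 in from both sides at G = (41.20, 27.60). That places the tangent points at D = (44.90, 27.60) on UD and L = (41.20, 31.30) on LT. So L.x = 41.20.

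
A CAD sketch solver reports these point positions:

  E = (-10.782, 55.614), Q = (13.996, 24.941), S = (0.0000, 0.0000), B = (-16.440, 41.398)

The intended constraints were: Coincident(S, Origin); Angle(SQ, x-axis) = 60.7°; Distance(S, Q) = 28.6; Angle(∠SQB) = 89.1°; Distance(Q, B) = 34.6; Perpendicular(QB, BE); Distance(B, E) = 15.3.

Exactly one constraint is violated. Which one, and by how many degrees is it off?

Perpendicular(QB, BE) — off by 6.70°.

S = (0.00, 0.00) ✓; SQ at 60.70° ✓; |SQ| = 28.60 ✓; ∠SQB = 89.10° ✓; |QB| = 34.60 ✓; ∠(QB, BE) = 83.30° ✗; |BE| = 15.30 ✓.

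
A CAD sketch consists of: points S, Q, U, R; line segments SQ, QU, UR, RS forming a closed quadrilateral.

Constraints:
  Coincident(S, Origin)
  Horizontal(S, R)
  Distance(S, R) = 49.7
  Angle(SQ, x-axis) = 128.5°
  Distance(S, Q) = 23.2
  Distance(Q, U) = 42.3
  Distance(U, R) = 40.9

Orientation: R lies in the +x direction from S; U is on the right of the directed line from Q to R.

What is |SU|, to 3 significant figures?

19.1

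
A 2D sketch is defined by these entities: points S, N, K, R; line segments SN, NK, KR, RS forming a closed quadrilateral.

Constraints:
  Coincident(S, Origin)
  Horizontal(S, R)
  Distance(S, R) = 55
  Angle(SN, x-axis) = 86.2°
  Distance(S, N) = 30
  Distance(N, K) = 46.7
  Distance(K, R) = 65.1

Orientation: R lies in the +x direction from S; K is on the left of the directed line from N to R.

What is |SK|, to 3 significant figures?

71.7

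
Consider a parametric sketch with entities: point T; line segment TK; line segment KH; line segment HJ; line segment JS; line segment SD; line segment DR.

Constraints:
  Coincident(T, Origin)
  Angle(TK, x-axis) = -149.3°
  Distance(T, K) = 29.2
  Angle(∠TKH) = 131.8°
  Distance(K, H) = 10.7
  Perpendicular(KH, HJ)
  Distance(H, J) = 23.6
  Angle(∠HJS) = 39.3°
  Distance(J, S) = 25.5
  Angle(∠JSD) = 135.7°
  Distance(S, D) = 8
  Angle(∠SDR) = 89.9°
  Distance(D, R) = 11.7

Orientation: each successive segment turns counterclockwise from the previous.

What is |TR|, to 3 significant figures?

36.2

T is at the origin; TK runs at -149.3° with length 29.2, so K = (-25.1, -14.9). ∠TKH = 131.8° gives KH at -101° from the x-axis; with |KH| = 10.7, H = (-27.2, -25.4). KH is perpendicular to HJ, so HJ runs at -11.1°; with |HJ| = 23.6, J = (-4.01, -30.0). ∠HJS = 39.3° gives JS at 130° from the x-axis; with |JS| = 25.5, S = (-20.3, -10.3). ∠JSD = 135.7° gives SD at 174° from the x-axis; with |SD| = 8.0, D = (-28.2, -9.45). ∠SDR = 89.9° gives DR at -96.0° from the x-axis; with |DR| = 11.7, R = (-29.4, -21.1). Then |TR| = |R − T| = 36.2.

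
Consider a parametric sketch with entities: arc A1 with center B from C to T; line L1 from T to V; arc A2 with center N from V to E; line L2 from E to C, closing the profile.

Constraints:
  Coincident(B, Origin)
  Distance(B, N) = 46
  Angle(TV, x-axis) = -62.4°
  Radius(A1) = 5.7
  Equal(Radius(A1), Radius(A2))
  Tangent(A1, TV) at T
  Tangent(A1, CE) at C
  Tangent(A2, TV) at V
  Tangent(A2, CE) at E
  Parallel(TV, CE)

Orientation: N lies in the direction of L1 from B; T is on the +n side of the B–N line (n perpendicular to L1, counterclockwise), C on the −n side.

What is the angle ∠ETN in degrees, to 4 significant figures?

6.855°

The slot axis is L1's direction at -62.4°, so u = (cos -62.4°, sin -62.4°) = (0.4633, -0.8862) and n = (−sin -62.4°, cos -62.4°) = (0.8862, 0.4633). B is at the origin and N lies 46.0 along u from B, so N = 46.0·u = (21.31, -40.77). Tangency of A1 to both parallel lines with radius 5.7 puts T and C at B ± 5.7·n: T = (5.051, 2.641), C = (-5.051, -2.641). Equal radii place V and E the same way about N: V = N + 5.7·n = (26.36, -38.12), E = N − 5.7·n = (16.26, -43.41). Then cos ∠ETN = TE·TN / (|TE||TN|), giving 6.855°.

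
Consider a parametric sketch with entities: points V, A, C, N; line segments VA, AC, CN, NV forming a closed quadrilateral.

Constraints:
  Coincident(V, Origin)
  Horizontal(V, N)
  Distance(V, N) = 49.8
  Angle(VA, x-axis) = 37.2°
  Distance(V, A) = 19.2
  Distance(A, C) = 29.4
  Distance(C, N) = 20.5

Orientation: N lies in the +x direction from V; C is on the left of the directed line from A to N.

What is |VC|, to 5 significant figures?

47.781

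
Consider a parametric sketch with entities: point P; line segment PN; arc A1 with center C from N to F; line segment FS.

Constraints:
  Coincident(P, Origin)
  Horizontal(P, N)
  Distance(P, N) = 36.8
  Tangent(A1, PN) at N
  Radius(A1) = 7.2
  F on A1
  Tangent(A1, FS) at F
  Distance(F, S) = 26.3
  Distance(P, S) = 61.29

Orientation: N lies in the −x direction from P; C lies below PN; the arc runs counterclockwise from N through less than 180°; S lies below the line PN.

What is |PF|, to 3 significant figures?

43.5

Checks: |CF| = 7.200 ✓; ∠(CF, FS) = 90.00° ✓; |FS| = 26.30 ✓; |PS| = 61.29 ✓.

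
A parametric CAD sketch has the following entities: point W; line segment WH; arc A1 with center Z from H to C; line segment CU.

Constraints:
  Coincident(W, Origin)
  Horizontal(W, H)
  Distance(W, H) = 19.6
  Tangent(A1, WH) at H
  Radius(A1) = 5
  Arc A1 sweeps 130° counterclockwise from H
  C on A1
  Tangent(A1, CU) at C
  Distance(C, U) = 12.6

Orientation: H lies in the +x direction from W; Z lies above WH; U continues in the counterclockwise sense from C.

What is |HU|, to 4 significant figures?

18.37

W is at the origin; WH is horizontal with |WH| = 19.6 and H on the +x side, so H = (19.60, 0.000). A1 meets WH tangentially, so ZH is at right angles to WH, so Z = H + (0, 5) = (19.60, 5.000). On A1, H sits at bearing -90° from Z; a 130° counterclockwise sweep puts C at bearing 40°, so C = Z + 5.0·(cos 40°, sin 40°) = (23.43, 8.214). Since A1 is tangent to CU there, ZC ⟂ CU, so CU runs along (−sin 40°, cos 40°); with |CU| = 12.6, U = (15.33, 17.87). Then |HU| = |U − H| = 18.37.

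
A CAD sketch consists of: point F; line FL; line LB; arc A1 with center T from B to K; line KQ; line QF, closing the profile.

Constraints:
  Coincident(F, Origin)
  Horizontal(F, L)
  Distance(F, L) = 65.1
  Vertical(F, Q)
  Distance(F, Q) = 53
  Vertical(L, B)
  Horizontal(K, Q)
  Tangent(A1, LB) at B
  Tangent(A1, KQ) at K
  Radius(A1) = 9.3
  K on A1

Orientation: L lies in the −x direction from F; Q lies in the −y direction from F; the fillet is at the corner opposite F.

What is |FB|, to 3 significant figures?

78.4

The virtual corner opposite F is at (-65.1, -53.0). A1 meets LB tangentially, so TB is at right angles to LB and since A1 is tangent to KQ there, TK ⟂ KQ, with radius 9.3, so the center T sits 9.3 in from both sides at T = (-55.8, -43.7). That places the tangent points at B = (-65.1, -43.7) on LB and K = (-55.8, -53.0) on KQ. Then |FB| = |B − F| = 78.4.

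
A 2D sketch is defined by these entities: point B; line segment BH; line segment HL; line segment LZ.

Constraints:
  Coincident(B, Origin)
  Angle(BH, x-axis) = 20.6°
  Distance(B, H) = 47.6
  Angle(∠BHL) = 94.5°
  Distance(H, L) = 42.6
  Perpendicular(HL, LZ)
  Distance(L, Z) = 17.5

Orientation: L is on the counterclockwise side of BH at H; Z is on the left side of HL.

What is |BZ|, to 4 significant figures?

55.17

∠BHL = 94.5°, so HL runs at 20.6° + (180° − 94.5°) = 106.1° from the x-axis; with |HL| = 42.6, L = H + 42.6·(cos 106.1°, sin 106.1°) = (32.74, 57.68). HL ⟂ LZ; with |LZ| = 17.5 on the left of HL, Z = L + 17.5·(-0.9608, -0.2773) = (15.93, 52.82). Then |BZ| = |Z − B| = 55.17.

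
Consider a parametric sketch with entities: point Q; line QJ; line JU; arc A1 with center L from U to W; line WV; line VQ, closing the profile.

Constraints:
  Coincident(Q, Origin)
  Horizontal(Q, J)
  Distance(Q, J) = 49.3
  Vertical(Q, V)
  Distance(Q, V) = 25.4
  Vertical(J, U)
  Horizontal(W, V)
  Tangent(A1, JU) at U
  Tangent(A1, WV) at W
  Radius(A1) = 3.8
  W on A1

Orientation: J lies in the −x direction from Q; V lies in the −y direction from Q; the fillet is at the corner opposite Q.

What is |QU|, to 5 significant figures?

53.824

Q is at the origin; QJ is horizontal with |QJ| = 49.3 and J on the −x side, so J = (-49.300, 0.0000). QV is vertical with |QV| = 25.4 and V on the −y side, so V = (0.0000, -25.400). The virtual corner opposite Q is at (-49.300, -25.400). A1 meets JU tangentially, so LU is at right angles to JU and since A1 is tangent to WV there, LW ⟂ WV, with radius 3.8, so the center L sits 3.8 in from both sides at L = (-45.500, -21.600). That places the tangent points at U = (-49.300, -21.600) on JU and W = (-45.500, -25.400) on WV. Then |QU| = |U − Q| = 53.824.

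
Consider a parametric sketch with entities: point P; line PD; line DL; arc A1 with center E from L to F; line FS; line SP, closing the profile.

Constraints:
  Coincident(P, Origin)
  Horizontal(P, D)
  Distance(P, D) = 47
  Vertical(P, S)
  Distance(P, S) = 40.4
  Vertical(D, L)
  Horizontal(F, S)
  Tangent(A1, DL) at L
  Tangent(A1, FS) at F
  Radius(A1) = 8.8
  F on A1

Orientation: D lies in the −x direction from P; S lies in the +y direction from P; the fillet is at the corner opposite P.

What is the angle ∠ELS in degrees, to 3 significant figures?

10.6°

P is at the origin; PD is horizontal with |PD| = 47.0 and D on the −x side, so D = (-47.0, 0.00). PS is vertical with |PS| = 40.4 and S on the +y side, so S = (0.00, 40.4). The virtual corner opposite P is at (-47.0, 40.4). Tangency of A1 to DL means the radius EL is perpendicular to DL and A1 meets FS tangentially, so EF is at right angles to FS, with radius 8.8, so the center E sits 8.8 in from both sides at E = (-38.2, 31.6). That places the tangent points at L = (-47.0, 31.6) on DL and F = (-38.2, 40.4) on FS. Then cos ∠ELS = LE·LS / (|LE||LS|), giving 10.6°.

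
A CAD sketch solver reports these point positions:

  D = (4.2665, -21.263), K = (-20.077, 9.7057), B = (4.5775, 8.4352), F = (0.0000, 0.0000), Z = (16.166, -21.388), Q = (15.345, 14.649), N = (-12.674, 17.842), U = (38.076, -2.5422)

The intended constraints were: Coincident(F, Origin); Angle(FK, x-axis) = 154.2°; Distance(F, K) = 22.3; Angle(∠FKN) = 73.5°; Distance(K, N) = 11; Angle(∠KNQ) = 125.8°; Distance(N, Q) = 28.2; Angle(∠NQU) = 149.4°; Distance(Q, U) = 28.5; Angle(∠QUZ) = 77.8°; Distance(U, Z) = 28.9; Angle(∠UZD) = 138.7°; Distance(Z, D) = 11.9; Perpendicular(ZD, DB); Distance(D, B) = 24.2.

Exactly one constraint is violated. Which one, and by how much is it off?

Distance(D, B) = 24.2 — off by 5.50.

F = (0.00, 0.00) ✓; FK at 154.2° ✓; |FK| = 22.30 ✓; ∠FKN = 73.50° ✓; |KN| = 11.00 ✓; ∠KNQ = 125.8° ✓; |NQ| = 28.20 ✓; ∠NQU = 149.4° ✓; |QU| = 28.50 ✓; ∠QUZ = 77.80° ✓; |UZ| = 28.90 ✓; ∠UZD = 138.7° ✓; |ZD| = 11.90 ✓; ∠(ZD, DB) = 90.00° ✓; |DB| = 29.70 ✗.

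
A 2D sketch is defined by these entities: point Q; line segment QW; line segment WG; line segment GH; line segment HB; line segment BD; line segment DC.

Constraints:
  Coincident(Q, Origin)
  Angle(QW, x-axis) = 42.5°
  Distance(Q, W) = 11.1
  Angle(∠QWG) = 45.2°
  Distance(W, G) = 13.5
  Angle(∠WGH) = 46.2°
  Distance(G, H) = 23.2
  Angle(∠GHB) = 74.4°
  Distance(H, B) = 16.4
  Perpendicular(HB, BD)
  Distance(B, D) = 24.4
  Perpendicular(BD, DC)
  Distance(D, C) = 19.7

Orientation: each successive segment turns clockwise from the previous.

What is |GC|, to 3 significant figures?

9.76

Q is at the origin; QW runs at 42.5° with length 11.1, so W = (8.18, 7.50). ∠QWG = 45.2° gives WG at -92.3° from the x-axis; with |WG| = 13.5, G = (7.64, -5.99). ∠WGH = 46.2° gives GH at 134° from the x-axis; with |GH| = 23.2, H = (-8.44, 10.7). ∠GHB = 74.4° gives HB at 28.3° from the x-axis; with |HB| = 16.4, B = (5.99, 18.5). HB ⟂ BD, so BD runs at -61.7°; with |BD| = 24.4, D = (17.6, -2.98). BD ⟂ DC, so DC runs at -152°; with |DC| = 19.7, C = (0.217, -12.3). Then |GC| = |C − G| = 9.76.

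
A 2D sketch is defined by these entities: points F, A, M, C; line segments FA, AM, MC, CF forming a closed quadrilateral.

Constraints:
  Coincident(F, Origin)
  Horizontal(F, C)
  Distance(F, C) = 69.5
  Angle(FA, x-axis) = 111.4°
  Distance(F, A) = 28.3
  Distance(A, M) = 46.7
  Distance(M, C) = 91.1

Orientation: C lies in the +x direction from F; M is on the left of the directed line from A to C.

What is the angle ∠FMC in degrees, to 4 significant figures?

49.08°

Checks: |AM| = 46.70 ✓; |MC| = 91.10 ✓.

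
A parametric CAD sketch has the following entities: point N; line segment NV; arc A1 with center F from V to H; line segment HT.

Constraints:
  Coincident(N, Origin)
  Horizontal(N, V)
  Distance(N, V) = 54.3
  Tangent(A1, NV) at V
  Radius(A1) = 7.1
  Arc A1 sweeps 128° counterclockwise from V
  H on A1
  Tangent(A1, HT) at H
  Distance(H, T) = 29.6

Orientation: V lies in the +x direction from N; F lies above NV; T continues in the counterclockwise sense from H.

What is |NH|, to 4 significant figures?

60.98

A1 meets NV tangentially, so FV is at right angles to NV, so F = V + (0, 7.1) = (54.30, 7.100). On A1, V sits at bearing -90° from F; a 128° counterclockwise sweep puts H at bearing 38°, so H = F + 7.1·(cos 38°, sin 38°) = (59.89, 11.47). Then |NH| = |H − N| = 60.98.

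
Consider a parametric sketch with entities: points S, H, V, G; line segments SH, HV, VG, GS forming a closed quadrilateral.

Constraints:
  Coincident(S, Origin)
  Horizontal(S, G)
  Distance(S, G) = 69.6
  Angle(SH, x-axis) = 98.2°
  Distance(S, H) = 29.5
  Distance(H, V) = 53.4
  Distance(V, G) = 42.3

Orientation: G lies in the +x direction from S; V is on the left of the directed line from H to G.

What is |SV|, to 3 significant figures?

61.0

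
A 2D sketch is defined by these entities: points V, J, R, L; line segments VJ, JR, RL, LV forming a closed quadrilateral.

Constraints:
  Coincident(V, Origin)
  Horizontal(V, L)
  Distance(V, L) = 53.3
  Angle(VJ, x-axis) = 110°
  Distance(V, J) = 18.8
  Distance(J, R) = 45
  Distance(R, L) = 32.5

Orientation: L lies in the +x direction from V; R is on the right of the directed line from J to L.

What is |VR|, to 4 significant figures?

28.73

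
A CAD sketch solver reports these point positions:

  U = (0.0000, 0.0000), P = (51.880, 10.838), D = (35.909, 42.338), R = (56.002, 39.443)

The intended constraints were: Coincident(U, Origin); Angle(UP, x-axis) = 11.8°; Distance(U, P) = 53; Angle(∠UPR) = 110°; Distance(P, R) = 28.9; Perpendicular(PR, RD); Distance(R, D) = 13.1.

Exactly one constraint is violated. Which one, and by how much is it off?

Distance(R, D) = 13.1 — off by 7.20.

U = (0.00, 0.00) ✓; UP at 11.80° ✓; |UP| = 53.00 ✓; ∠UPR = 110.0° ✓; |PR| = 28.90 ✓; ∠(PR, RD) = 90.00° ✓; |RD| = 20.30 ✗.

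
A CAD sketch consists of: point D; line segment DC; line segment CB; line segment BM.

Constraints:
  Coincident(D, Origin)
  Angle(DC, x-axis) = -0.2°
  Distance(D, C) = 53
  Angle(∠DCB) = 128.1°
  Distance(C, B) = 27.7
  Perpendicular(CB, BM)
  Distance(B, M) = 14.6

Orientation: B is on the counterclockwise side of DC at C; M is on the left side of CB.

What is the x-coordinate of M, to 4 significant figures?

58.71

∠DCB = 128.1°, so CB runs at -0.2° + (180° − 128.1°) = 51.70° from the x-axis; with |CB| = 27.7, B = C + 27.7·(cos 51.70°, sin 51.70°) = (70.17, 21.55). CB ⟂ BM; with |BM| = 14.6 on the left of CB, M = B + 14.6·(-0.7848, 0.6198) = (58.71, 30.60). So M.x = 58.71.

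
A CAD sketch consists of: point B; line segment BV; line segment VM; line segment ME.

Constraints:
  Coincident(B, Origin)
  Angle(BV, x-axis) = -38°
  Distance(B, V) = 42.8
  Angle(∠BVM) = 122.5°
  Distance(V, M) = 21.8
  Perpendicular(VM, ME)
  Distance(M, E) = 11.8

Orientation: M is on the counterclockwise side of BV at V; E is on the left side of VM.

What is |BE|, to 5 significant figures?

50.961

B is at the origin; BV runs at -38.0° with length 42.8, so V = 42.8·(cos -38.0°, sin -38.0°) = (33.727, -26.350). ∠BVM = 122.5°, so VM runs at -38.0° + (180° − 122.5°) = 19.500° from the x-axis; with |VM| = 21.8, M = V + 21.8·(cos 19.500°, sin 19.500°) = (54.276, -19.073). The perpendicularity gives ME at right angles to VM; with |ME| = 11.8 on the left of VM, E = M + 11.8·(-0.33381, 0.94264) = (50.338, -7.9502). Then |BE| = |E − B| = 50.961.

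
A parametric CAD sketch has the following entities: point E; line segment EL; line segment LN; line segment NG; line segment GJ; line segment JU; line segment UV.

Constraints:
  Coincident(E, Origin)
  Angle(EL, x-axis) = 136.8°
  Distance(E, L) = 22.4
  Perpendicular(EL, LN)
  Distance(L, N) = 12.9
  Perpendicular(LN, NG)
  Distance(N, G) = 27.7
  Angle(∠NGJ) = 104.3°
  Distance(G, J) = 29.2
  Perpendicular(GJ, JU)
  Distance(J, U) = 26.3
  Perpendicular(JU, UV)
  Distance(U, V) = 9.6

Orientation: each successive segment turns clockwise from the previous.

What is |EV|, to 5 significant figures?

19.847

The perpendicularity gives JU at right angles to GJ, so JU runs at 151.10°; with |JU| = 26.3, U = (-24.442, -7.0776). JU ⟂ UV, so UV runs at 61.100°; with |UV| = 9.6, V = (-19.803, 1.3268). Then |EV| = |V − E| = 19.847.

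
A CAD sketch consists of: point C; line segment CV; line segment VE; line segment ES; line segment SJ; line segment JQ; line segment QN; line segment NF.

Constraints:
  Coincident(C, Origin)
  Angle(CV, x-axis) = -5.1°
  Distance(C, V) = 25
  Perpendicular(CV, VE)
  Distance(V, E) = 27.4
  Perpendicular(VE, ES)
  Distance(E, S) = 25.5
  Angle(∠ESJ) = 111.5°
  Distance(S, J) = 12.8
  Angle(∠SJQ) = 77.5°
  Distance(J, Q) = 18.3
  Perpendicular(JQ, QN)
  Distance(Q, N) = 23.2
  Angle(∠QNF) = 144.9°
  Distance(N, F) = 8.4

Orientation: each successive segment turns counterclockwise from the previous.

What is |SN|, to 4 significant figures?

18.86

∠SJQ = 77.5° gives JQ at -14.10° from the x-axis; with |JQ| = 18.3, Q = (13.96, 11.43). JQ is perpendicular to QN, so QN runs at 75.90°; with |QN| = 23.2, N = (19.61, 33.93). Then |SN| = |N − S| = 18.86.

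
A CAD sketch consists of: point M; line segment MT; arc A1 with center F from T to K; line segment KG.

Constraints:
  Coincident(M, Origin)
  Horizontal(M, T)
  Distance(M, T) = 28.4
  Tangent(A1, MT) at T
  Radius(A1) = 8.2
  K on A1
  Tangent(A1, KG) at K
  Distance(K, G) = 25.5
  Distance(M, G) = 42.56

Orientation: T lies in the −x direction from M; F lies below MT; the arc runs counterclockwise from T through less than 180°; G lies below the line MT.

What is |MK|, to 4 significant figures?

37.67

Checks: |FK| = 8.200 ✓; ∠(FK, KG) = 90.00° ✓; |KG| = 25.50 ✓; |MG| = 42.56 ✓.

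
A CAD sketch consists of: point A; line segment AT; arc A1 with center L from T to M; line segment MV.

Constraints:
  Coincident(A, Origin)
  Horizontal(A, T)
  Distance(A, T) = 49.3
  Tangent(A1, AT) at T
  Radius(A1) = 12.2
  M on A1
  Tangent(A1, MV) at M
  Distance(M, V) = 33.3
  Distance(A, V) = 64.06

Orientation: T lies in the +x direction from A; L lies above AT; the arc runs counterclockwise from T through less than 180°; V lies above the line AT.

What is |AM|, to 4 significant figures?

62.61

Checks: |LM| = 12.20 ✓; ∠(LM, MV) = 90.00° ✓; |MV| = 33.30 ✓; |AV| = 64.06 ✓.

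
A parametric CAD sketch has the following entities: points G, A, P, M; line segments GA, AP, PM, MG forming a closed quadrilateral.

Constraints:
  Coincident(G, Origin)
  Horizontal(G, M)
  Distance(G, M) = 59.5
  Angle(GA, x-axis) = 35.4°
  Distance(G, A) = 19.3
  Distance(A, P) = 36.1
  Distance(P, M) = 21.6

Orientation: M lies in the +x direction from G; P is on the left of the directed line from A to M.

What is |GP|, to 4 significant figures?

54.51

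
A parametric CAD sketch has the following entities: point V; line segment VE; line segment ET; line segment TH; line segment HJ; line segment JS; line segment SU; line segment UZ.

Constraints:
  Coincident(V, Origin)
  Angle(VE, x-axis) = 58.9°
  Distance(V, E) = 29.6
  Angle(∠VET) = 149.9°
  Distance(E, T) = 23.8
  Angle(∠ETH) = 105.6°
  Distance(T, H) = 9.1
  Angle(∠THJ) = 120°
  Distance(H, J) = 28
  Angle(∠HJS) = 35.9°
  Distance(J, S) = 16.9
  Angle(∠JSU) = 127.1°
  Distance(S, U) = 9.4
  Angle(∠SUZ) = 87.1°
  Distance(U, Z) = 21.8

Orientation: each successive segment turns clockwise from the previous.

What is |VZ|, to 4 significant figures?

53.90

V is at the origin; VE runs at 58.9° with length 29.6, so E = (15.29, 25.35). ∠VET = 149.9° gives ET at 28.80° from the x-axis; with |ET| = 23.8, T = (36.15, 36.81). ∠ETH = 105.6° gives TH at -45.60° from the x-axis; with |TH| = 9.1, H = (42.51, 30.31). ∠THJ = 120.0° gives HJ at -105.6° from the x-axis; with |HJ| = 28.0, J = (34.98, 3.341). ∠HJS = 35.9° gives JS at 110.3° from the x-axis; with |JS| = 16.9, S = (29.12, 19.19). ∠JSU = 127.1° gives SU at 57.40° from the x-axis; with |SU| = 9.4, U = (34.18, 27.11). ∠SUZ = 87.1° gives UZ at -35.50° from the x-axis; with |UZ| = 21.8, Z = (51.93, 14.45). Then |VZ| = |Z − V| = 53.90.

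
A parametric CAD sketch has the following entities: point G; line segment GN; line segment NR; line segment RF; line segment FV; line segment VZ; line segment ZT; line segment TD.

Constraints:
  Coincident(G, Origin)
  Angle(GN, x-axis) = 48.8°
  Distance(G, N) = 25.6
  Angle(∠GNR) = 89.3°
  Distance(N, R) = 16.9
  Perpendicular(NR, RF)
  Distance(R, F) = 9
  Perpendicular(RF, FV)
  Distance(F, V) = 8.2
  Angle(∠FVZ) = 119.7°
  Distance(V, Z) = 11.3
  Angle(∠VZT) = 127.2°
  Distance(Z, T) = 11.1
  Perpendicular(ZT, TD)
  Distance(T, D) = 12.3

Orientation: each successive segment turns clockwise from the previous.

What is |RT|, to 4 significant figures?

14.52

∠FVZ = 119.7° gives VZ at 77.80° from the x-axis; with |VZ| = 11.3, Z = (19.72, 17.80). ∠VZT = 127.2° gives ZT at 25.00° from the x-axis; with |ZT| = 11.1, T = (29.78, 22.49). Then |RT| = |T − R| = 14.52.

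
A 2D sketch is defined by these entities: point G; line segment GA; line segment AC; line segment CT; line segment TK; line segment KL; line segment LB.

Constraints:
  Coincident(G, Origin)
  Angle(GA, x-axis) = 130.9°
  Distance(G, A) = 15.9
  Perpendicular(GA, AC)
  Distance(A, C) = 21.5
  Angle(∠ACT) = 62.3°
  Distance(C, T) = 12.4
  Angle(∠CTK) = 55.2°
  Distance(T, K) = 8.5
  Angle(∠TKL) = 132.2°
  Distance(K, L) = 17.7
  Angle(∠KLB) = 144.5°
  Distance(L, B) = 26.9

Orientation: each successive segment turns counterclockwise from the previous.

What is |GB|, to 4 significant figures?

59.73

G is at the origin; GA runs at 130.9° with length 15.9, so A = (-10.41, 12.02). GA ⟂ AC, so AC runs at -139.1°; with |AC| = 21.5, C = (-26.66, -2.059). ∠ACT = 62.3° gives CT at -21.40° from the x-axis; with |CT| = 12.4, T = (-15.12, -6.583). ∠CTK = 55.2° gives TK at 103.4° from the x-axis; with |TK| = 8.5, K = (-17.09, 1.685). ∠TKL = 132.2° gives KL at 151.2° from the x-axis; with |KL| = 17.7, L = (-32.60, 10.21). ∠KLB = 144.5° gives LB at -173.3° from the x-axis; with |LB| = 26.9, B = (-59.31, 7.074). Then |GB| = |B − G| = 59.73.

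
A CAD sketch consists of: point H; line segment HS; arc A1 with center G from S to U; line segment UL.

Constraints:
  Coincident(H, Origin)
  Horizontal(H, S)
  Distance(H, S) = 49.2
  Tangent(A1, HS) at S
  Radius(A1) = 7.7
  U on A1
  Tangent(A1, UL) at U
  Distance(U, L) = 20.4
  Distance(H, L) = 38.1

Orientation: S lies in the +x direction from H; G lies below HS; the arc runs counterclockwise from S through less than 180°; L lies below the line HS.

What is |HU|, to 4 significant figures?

42.83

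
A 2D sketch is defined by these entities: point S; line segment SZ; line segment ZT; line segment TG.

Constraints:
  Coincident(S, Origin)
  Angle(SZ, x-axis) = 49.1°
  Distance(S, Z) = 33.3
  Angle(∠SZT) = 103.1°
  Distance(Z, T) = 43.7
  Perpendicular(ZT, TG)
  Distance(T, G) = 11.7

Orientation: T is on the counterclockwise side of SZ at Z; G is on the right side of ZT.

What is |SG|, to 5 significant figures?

67.632

S is at the origin; SZ runs at 49.1° with length 33.3, so Z = 33.3·(cos 49.1°, sin 49.1°) = (21.803, 25.170). ∠SZT = 103.1°, so ZT runs at 49.1° + (180° − 103.1°) = 126.00° from the x-axis; with |ZT| = 43.7, T = Z + 43.7·(cos 126.00°, sin 126.00°) = (-3.8833, 60.524). The perpendicularity gives TG at right angles to ZT; with |TG| = 11.7 on the right of ZT, G = T + 11.7·(0.80902, 0.58779) = (5.5822, 67.401). Then |SG| = |G − S| = 67.632.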